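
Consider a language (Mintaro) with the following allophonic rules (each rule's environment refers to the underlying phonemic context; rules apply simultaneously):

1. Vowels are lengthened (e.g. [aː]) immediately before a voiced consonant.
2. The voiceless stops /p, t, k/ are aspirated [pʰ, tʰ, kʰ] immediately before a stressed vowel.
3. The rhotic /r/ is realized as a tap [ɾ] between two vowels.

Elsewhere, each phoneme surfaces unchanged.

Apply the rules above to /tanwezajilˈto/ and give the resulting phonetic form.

/t/ (word-initial): rule 2 targets it, but not immediately before a stressed vowel → unchanged [t].
/a/ (between /t/ and /n/) occurs before a voiced consonant → [aː] by rule 1.
/n/ — not in any rule's target class → [n].
/w/ (between /n/ and /e/): no rule targets it → [w].
Rule 1 applies to /e/ (between /w/ and /z/: before a voiced consonant) → [eː].
/z/ (between /e/ and /a/): no rule targets it → [z].
/a/ (between /z/ and /j/) occurs before a voiced consonant → [aː] by rule 1.
/j/ (between /a/ and /i/): no rule targets it → [j].
/i/ (between /j/ and /l/): before a voiced consonant, so rule 1 applies → [iː].
/l/ (between /i/ and /t/): no rule targets it → [l].
Rule 2 applies to /t/ (between /l/ and /o/: immediately before a stressed vowel) → [tʰ].
/o/ (word-final) fails the environment for rule 1, so it stays [o].

[taːnweːzaːjiːlˈtʰo]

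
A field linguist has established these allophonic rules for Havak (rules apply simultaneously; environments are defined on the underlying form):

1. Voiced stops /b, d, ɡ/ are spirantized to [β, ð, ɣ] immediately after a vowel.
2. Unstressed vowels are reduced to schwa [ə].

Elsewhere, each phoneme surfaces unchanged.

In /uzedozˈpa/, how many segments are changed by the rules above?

Segments that undergo a rule: /u/ → [ə] (rule 2); /e/ → [ə] (rule 2); /d/ → [ð] (rule 1); /o/ → [ə] (rule 2).
All other segments surface unchanged.

4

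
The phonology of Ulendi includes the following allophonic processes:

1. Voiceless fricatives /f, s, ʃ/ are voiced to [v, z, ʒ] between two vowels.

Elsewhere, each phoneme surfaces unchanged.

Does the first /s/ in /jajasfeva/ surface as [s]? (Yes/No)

Yes

/s/ — between /a/ and /f/; rule 1 does not apply here → [s].
The actual realization is [s], which matches [s].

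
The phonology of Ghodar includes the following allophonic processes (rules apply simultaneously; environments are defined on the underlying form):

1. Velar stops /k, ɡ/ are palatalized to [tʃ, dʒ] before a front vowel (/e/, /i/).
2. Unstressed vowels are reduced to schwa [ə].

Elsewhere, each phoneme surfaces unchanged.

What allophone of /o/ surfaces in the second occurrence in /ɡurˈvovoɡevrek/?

[ə]

/o/ — between /v/ and /ɡ/, in an unstressed syllable — surfaces as [ə] (rule 2).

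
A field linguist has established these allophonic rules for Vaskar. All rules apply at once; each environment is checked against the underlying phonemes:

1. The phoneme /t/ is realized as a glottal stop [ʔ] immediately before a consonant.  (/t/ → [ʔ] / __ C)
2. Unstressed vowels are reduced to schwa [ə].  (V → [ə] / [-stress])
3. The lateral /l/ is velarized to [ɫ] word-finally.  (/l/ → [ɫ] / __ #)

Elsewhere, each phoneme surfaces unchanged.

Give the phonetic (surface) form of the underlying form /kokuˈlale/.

/k/ (word-initial): no rule targets it → [k].
/o/ (between /k/ and /k/): in an unstressed syllable, so rule 2 applies → [ə].
/k/ (between /o/ and /u/): no rule targets it → [k].
/u/ — between /k/ and /l/, in an unstressed syllable — surfaces as [ə] (rule 2).
/l/ (between /u/ and /a/): rule 3 targets it, but not word-finally → unchanged [l].
/a/ — between /l/ and /l/; rule 2 does not apply here → [a].
/l/ — between /a/ and /e/; rule 3 does not apply here → [l].
/e/ (word-final): in an unstressed syllable, so rule 2 applies → [ə].

[kəkəˈlalə]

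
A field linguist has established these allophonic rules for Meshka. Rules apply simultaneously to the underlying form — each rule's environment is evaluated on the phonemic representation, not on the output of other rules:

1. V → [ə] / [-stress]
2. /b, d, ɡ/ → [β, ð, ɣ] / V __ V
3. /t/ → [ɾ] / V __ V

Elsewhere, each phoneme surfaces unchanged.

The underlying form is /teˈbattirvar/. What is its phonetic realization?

[təˈβattərvər]

/t/ (word-initial): rule 3 targets it, but not between two vowels → unchanged [t].
/e/ (between /t/ and /b/) occurs in an unstressed syllable → [ə] by rule 1.
/b/ (between /e/ and /a/) occurs between two vowels → [β] by rule 2.
/a/ (between /b/ and /t/) is in the target of rule 1 but the environment (in an unstressed syllable) is not met → [a].
/t/ — between /a/ and /t/; rule 3 does not apply here → [t].
/t/ (between /t/ and /i/) is in the target of rule 3 but the environment (between two vowels) is not met → [t].
/i/ meets the environment for rule 1 (in an unstressed syllable) → [ə].
/r/ (between /i/ and /v/): no rule targets it → [r].
/v/ (between /r/ and /a/): no rule targets it → [v].
/a/ — between /v/ and /r/, in an unstressed syllable — surfaces as [ə] (rule 1).
/r/ (word-final) is unaffected → [r].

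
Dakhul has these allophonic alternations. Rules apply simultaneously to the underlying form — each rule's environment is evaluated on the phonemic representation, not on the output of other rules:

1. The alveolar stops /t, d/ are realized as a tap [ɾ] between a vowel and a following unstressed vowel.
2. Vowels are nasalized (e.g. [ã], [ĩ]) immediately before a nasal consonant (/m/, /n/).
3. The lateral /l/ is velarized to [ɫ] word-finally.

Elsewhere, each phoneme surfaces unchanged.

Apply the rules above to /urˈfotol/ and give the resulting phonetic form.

/u/ (word-initial) fails the environment for rule 2, so it stays [u].
/o/ (between /f/ and /t/) is in the target of rule 2 but the environment (before a nasal consonant) is not met → [o].
/t/ — between /o/ and /o/, between a vowel and a following unstressed vowel — surfaces as [ɾ] (rule 1).
/o/ (between /t/ and /l/) fails the environment for rule 2, so it stays [o].
/l/ — word-final, word-finally — surfaces as [ɫ] (rule 3).

[urˈfoɾoɫ]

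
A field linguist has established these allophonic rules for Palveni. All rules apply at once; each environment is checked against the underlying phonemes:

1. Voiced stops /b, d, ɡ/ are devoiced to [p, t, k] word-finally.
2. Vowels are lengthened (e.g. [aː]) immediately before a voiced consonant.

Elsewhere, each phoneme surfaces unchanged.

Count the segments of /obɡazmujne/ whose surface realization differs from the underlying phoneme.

3

Segments that undergo a rule: /o/ → [oː] (rule 2); /a/ → [aː] (rule 2); /u/ → [uː] (rule 2).
All other segments surface unchanged.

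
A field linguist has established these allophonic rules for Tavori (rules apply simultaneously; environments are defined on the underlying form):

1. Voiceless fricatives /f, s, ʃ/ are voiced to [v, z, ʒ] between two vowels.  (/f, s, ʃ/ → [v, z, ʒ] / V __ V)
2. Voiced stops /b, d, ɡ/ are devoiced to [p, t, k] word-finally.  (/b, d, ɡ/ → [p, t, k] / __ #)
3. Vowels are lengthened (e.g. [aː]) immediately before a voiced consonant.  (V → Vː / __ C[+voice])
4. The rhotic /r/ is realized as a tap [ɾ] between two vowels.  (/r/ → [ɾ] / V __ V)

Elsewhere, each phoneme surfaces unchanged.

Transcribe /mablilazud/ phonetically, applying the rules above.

[maːbliːlaːzuːt]

/m/ stays [m].
/a/ (between /m/ and /b/) occurs before a voiced consonant → [aː] by rule 3.
/b/ (between /a/ and /l/) is in the target of rule 2 but the environment (word-finally) is not met → [b].
/l/ — not in any rule's target class → [l].
/i/ (between /l/ and /l/): before a voiced consonant, so rule 3 applies → [iː].
/l/ — not in any rule's target class → [l].
/a/ (between /l/ and /z/) occurs before a voiced consonant → [aː] by rule 3.
/z/ — not in any rule's target class → [z].
/u/ — between /z/ and /d/, before a voiced consonant — surfaces as [uː] (rule 3).
/d/ (word-final): word-finally, so rule 2 applies → [t].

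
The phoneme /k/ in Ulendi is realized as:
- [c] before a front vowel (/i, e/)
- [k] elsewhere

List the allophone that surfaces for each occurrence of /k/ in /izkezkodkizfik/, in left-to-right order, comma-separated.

Occurrence 1 (position 3): before a front vowel → [c].
Occurrence 2 (position 6): no conditioning environment matches → elsewhere allophone [k].
Occurrence 3 (position 9): before a front vowel → [c].
Occurrence 4 (position 14): no conditioning environment matches → elsewhere allophone [k].

[c], [k], [c], [k]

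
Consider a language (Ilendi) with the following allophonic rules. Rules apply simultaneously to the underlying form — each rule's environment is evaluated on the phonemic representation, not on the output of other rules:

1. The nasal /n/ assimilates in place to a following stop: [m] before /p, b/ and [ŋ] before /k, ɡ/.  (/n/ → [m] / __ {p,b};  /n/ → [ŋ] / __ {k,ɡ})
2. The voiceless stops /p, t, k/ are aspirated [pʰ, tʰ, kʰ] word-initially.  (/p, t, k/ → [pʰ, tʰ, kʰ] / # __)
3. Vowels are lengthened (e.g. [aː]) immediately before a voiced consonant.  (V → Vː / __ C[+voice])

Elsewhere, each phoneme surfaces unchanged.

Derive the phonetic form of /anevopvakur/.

[aːneːvopvakuːr]

/a/ meets the environment for rule 3 (before a voiced consonant) → [aː].
/n/ (between /a/ and /e/): rule 1 targets it, but not before a labial or velar stop → unchanged [n].
Rule 3 applies to /e/ (between /n/ and /v/: before a voiced consonant) → [eː].
/v/ — not in any rule's target class → [v].
/o/ (between /v/ and /p/) is in the target of rule 3 but the environment (before a voiced consonant) is not met → [o].
/p/ — between /o/ and /v/; rule 2 does not apply here → [p].
/v/ (between /p/ and /a/) is unaffected → [v].
/a/ — between /v/ and /k/; rule 3 does not apply here → [a].
/k/ (between /a/ and /u/) is in the target of rule 2 but the environment (word-initially) is not met → [k].
/u/ (between /k/ and /r/): before a voiced consonant, so rule 3 applies → [uː].
/r/ stays [r].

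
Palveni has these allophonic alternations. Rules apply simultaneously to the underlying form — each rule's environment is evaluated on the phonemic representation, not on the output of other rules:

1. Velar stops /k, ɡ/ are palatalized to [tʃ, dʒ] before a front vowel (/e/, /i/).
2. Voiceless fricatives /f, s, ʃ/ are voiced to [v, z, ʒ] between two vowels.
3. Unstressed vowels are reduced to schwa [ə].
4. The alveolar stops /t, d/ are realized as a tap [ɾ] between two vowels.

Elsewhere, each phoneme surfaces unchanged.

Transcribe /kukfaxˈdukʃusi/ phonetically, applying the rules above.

[kəkfəxˈdukʃəzə]

/k/ (word-initial): rule 1 targets it, but not before a front vowel → unchanged [k].
/u/ (between /k/ and /k/): in an unstressed syllable, so rule 3 applies → [ə].
/k/ (between /u/ and /f/) fails the environment for rule 1, so it stays [k].
/f/ (between /k/ and /a/) fails the environment for rule 2, so it stays [f].
Rule 3 applies to /a/ (between /f/ and /x/: in an unstressed syllable) → [ə].
/x/ stays [x].
/d/ (between /x/ and /u/) fails the environment for rule 4, so it stays [d].
/u/ (between /d/ and /k/) fails the environment for rule 3, so it stays [u].
/k/ (between /u/ and /ʃ/): rule 1 targets it, but not before a front vowel → unchanged [k].
/ʃ/ (between /k/ and /u/) is in the target of rule 2 but the environment (between two vowels) is not met → [ʃ].
/u/ meets the environment for rule 3 (in an unstressed syllable) → [ə].
/s/ (between /u/ and /i/) occurs between two vowels → [z] by rule 2.
Rule 3 applies to /i/ (word-final: in an unstressed syllable) → [ə].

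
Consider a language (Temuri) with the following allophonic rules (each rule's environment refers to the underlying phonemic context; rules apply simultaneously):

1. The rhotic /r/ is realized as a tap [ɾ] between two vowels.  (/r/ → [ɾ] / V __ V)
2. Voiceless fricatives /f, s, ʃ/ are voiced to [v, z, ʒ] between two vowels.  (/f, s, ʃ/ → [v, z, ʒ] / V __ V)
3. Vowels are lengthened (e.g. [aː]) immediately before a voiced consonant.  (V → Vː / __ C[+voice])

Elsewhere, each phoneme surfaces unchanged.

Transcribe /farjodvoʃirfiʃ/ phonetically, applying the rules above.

/f/ (word-initial): rule 2 targets it, but not between two vowels → unchanged [f].
/a/ (between /f/ and /r/): before a voiced consonant, so rule 3 applies → [aː].
/r/ — between /a/ and /j/; rule 1 does not apply here → [r].
/o/ meets the environment for rule 3 (before a voiced consonant) → [oː].
/o/ (between /v/ and /ʃ/) fails the environment for rule 3, so it stays [o].
/ʃ/ — between /o/ and /i/, between two vowels — surfaces as [ʒ] (rule 2).
/i/ — between /ʃ/ and /r/, before a voiced consonant — surfaces as [iː] (rule 3).
/r/ (between /i/ and /f/) is in the target of rule 1 but the environment (between two vowels) is not met → [r].
/f/ — between /r/ and /i/; rule 2 does not apply here → [f].
/i/ (between /f/ and /ʃ/): rule 3 targets it, but not before a voiced consonant → unchanged [i].
/ʃ/ (word-final): rule 2 targets it, but not between two vowels → unchanged [ʃ].

[faːrjoːdvoʒiːrfiʃ]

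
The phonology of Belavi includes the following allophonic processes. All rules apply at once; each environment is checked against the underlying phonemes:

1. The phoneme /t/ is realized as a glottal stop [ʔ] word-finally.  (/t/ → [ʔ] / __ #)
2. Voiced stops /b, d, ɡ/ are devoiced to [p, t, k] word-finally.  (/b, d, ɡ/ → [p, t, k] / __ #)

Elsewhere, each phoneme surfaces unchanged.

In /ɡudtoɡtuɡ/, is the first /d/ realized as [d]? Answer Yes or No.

/d/ (between /u/ and /t/) is in the target of rule 2 but the environment (word-finally) is not met → [d].
The actual realization is [d], which matches [d].

Yes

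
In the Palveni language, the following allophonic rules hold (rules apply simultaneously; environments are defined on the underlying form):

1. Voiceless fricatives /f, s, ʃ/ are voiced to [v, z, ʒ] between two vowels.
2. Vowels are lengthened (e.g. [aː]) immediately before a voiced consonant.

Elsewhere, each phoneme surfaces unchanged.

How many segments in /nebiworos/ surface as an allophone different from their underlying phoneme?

Segments that undergo a rule: /e/ → [eː] (rule 2); /i/ → [iː] (rule 2); /o/ → [oː] (rule 2).
All other segments surface unchanged.

3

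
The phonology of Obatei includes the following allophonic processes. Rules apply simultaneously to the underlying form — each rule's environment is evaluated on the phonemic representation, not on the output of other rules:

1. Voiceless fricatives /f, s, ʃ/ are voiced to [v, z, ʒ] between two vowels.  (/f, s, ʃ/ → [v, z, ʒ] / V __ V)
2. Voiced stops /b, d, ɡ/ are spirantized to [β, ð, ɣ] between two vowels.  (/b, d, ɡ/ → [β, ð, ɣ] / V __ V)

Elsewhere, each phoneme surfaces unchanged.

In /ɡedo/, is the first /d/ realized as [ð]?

/d/ (between /e/ and /o/) occurs between two vowels → [ð] by rule 2.
The actual realization is [ð], which matches [ð].

Yes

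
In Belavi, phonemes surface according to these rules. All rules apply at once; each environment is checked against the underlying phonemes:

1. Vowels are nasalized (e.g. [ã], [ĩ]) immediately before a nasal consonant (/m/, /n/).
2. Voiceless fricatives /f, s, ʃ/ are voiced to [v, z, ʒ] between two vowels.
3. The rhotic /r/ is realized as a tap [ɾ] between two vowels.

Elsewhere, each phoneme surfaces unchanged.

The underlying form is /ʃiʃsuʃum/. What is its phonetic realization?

[ʃiʃsuʒũm]

/ʃ/ (word-initial) is in the target of rule 2 but the environment (between two vowels) is not met → [ʃ].
/i/ (between /ʃ/ and /ʃ/) is in the target of rule 1 but the environment (before a nasal consonant) is not met → [i].
/ʃ/ (between /i/ and /s/): rule 2 targets it, but not between two vowels → unchanged [ʃ].
/s/ (between /ʃ/ and /u/) fails the environment for rule 2, so it stays [s].
/u/ (between /s/ and /ʃ/) fails the environment for rule 1, so it stays [u].
/ʃ/ meets the environment for rule 2 (between two vowels) → [ʒ].
Rule 1 applies to /u/ (between /ʃ/ and /m/: before a nasal consonant) → [ũ].
/m/ (word-final) is unaffected → [m].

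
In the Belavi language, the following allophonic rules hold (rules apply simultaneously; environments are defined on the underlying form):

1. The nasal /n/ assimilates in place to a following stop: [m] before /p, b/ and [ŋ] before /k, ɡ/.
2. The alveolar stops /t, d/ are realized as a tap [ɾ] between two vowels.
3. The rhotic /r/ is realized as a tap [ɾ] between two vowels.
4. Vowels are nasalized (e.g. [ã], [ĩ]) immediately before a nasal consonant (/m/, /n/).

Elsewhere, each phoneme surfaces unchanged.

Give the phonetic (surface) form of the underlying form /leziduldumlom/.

/l/ — not in any rule's target class → [l].
/e/ (between /l/ and /z/) is in the target of rule 4 but the environment (before a nasal consonant) is not met → [e].
/z/ — not in any rule's target class → [z].
/i/ (between /z/ and /d/) is in the target of rule 4 but the environment (before a nasal consonant) is not met → [i].
/d/ (between /i/ and /u/) occurs between two vowels → [ɾ] by rule 2.
/u/ (between /d/ and /l/) fails the environment for rule 4, so it stays [u].
/l/ (between /u/ and /d/) is unaffected → [l].
/d/ — between /l/ and /u/; rule 2 does not apply here → [d].
/u/ meets the environment for rule 4 (before a nasal consonant) → [ũ].
/m/ (between /u/ and /l/): no rule targets it → [m].
/l/ stays [l].
/o/ (between /l/ and /m/) occurs before a nasal consonant → [õ] by rule 4.
/m/ stays [m].

[leziɾuldũmlõm]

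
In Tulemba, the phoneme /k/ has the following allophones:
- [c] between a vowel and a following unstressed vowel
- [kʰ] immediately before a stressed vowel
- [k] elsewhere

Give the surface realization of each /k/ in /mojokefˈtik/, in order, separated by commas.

[c], [k]

Occurrence 1 (position 5): between a vowel and a following unstressed vowel → [c].
Occurrence 2 (position 10): no conditioning environment matches → elsewhere allophone [k].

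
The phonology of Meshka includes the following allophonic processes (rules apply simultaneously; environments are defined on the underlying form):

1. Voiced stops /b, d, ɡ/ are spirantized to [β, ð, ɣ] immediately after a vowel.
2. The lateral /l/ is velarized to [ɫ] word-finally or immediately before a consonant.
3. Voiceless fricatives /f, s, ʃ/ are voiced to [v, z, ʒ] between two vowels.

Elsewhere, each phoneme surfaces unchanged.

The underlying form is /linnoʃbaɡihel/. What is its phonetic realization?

[linnoʃbaɣiheɫ]

/l/ (word-initial) fails the environment for rule 2, so it stays [l].
/i/ stays [i].
/n/ — not in any rule's target class → [n].
/n/ (between /n/ and /o/): no rule targets it → [n].
/o/ (between /n/ and /ʃ/) is unaffected → [o].
/ʃ/ — between /o/ and /b/; rule 3 does not apply here → [ʃ].
/b/ — between /ʃ/ and /a/; rule 1 does not apply here → [b].
/a/ stays [a].
/ɡ/ (between /a/ and /i/): immediately after a vowel, so rule 1 applies → [ɣ].
/i/ (between /ɡ/ and /h/) is unaffected → [i].
/h/ — not in any rule's target class → [h].
/e/ — not in any rule's target class → [e].
Rule 2 applies to /l/ (word-final: word-finally or immediately before a consonant) → [ɫ].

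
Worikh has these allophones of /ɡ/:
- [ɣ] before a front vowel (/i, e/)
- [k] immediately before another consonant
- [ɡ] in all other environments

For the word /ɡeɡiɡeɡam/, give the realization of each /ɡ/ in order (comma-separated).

Occurrence 1 (position 1): before a front vowel (/i, e/) → [ɣ].
Occurrence 2 (position 3): before a front vowel (/i, e/) → [ɣ].
Occurrence 3 (position 5): before a front vowel (/i, e/) → [ɣ].
Occurrence 4 (position 7): no conditioning environment matches → elsewhere allophone [ɡ].

[ɣ], [ɣ], [ɣ], [ɡ]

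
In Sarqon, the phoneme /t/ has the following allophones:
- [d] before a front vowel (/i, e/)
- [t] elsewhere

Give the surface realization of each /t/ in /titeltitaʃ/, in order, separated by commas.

[d], [d], [d], [t]

Occurrence 1 (position 1): before a front vowel (/i, e/) → [d].
Occurrence 2 (position 3): before a front vowel (/i, e/) → [d].
Occurrence 3 (position 6): before a front vowel (/i, e/) → [d].
Occurrence 4 (position 8): no conditioning environment matches → elsewhere allophone [t].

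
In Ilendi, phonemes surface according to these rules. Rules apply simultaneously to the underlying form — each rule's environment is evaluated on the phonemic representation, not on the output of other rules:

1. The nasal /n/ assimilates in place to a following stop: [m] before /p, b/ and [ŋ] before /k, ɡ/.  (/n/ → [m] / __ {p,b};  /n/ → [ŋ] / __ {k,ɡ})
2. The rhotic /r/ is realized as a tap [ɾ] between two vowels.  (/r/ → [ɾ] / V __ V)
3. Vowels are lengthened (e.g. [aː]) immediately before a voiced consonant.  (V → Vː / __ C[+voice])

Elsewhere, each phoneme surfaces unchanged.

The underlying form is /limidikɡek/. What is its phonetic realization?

[liːmiːdikɡek]

/l/ (word-initial): no rule targets it → [l].
/i/ (between /l/ and /m/): before a voiced consonant, so rule 3 applies → [iː].
/m/ (between /i/ and /i/) is unaffected → [m].
Rule 3 applies to /i/ (between /m/ and /d/: before a voiced consonant) → [iː].
/d/ stays [d].
/i/ — between /d/ and /k/; rule 3 does not apply here → [i].
/k/ — not in any rule's target class → [k].
/ɡ/ stays [ɡ].
/e/ (between /ɡ/ and /k/) is in the target of rule 3 but the environment (before a voiced consonant) is not met → [e].
/k/ (word-final): no rule targets it → [k].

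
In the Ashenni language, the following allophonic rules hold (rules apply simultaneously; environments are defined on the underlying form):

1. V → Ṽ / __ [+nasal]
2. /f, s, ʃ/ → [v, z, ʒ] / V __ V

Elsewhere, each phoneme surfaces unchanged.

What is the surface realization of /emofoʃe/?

/e/ meets the environment for rule 1 (before a nasal consonant) → [ẽ].
/o/ (between /m/ and /f/): rule 1 targets it, but not before a nasal consonant → unchanged [o].
/f/ (between /o/ and /o/) occurs between two vowels → [v] by rule 2.
/o/ — between /f/ and /ʃ/; rule 1 does not apply here → [o].
/ʃ/ (between /o/ and /e/): between two vowels, so rule 2 applies → [ʒ].
/e/ (word-final): rule 1 targets it, but not before a nasal consonant → unchanged [e].

[ẽmovoʒe]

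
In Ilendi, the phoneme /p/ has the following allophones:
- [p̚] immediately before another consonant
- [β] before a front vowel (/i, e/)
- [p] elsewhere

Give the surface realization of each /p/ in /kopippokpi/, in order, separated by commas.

Occurrence 1 (position 3): before a front vowel (/i, e/) → [β].
Occurrence 2 (position 5): immediately before another consonant → [p̚].
Occurrence 3 (position 6): no conditioning environment matches → elsewhere allophone [p].
Occurrence 4 (position 9): before a front vowel (/i, e/) → [β].

[β], [p̚], [p], [β]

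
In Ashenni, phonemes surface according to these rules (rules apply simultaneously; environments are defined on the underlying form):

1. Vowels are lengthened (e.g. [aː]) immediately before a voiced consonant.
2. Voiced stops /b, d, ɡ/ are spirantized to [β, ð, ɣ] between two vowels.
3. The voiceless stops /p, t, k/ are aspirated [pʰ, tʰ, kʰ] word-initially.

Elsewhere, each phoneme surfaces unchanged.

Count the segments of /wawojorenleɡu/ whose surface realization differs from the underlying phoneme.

6

Segments that undergo a rule: /a/ → [aː] (rule 1); /o/ → [oː] (rule 1); /o/ → [oː] (rule 1); /e/ → [eː] (rule 1); /e/ → [eː] (rule 1); /ɡ/ → [ɣ] (rule 2).
All other segments surface unchanged.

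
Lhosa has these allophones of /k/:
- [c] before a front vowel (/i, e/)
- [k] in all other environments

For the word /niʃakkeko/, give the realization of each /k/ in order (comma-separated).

Occurrence 1 (position 5): no conditioning environment matches → elsewhere allophone [k].
Occurrence 2 (position 6): before a front vowel → [c].
Occurrence 3 (position 8): no conditioning environment matches → elsewhere allophone [k].

[k], [c], [k]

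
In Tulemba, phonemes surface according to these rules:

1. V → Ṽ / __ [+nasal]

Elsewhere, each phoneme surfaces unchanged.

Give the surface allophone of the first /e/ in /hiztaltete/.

/e/ (between /t/ and /t/): rule 1 targets it, but not before a nasal consonant → unchanged [e].

[e]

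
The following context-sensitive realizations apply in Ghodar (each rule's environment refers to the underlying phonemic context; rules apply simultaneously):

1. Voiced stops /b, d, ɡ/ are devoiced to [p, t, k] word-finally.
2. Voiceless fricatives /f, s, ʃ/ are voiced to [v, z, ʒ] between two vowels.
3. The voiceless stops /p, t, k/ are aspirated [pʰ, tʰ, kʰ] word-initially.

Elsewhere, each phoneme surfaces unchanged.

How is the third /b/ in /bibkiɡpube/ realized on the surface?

/b/ (between /u/ and /e/): rule 1 targets it, but not word-finally → unchanged [b].

[b]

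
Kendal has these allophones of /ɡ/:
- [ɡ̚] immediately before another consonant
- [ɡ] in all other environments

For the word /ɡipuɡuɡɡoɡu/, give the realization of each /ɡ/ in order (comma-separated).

Occurrence 1 (position 1): no conditioning environment matches → elsewhere allophone [ɡ].
Occurrence 2 (position 5): no conditioning environment matches → elsewhere allophone [ɡ].
Occurrence 3 (position 7): immediately before another consonant → [ɡ̚].
Occurrence 4 (position 8): no conditioning environment matches → elsewhere allophone [ɡ].
Occurrence 5 (position 10): no conditioning environment matches → elsewhere allophone [ɡ].

[ɡ], [ɡ], [ɡ̚], [ɡ], [ɡ]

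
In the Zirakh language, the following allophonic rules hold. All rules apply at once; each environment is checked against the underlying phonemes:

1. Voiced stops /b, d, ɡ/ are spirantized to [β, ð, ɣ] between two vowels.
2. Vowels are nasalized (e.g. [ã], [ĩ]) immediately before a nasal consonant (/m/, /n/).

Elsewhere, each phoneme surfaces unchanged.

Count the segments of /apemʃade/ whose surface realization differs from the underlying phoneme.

Segments that undergo a rule: /e/ → [ẽ] (rule 2); /d/ → [ð] (rule 1).
All other segments surface unchanged.

2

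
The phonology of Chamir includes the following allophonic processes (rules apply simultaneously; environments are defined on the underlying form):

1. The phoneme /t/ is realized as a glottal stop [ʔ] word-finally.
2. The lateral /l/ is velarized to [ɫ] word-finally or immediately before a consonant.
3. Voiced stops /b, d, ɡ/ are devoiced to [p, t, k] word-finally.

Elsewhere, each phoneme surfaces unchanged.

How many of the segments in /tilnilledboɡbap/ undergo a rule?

Segments that undergo a rule: /l/ → [ɫ] (rule 2); /l/ → [ɫ] (rule 2).
All other segments surface unchanged.

2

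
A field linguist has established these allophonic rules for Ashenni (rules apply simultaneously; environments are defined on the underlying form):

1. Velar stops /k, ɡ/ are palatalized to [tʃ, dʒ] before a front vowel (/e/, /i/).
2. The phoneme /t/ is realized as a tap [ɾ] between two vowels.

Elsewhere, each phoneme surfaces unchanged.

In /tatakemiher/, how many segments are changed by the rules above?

Segments that undergo a rule: /t/ → [ɾ] (rule 2); /k/ → [tʃ] (rule 1).
All other segments surface unchanged.

2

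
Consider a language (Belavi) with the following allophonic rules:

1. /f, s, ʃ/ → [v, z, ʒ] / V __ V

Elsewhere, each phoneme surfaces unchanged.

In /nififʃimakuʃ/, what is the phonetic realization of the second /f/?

/f/ (between /i/ and /ʃ/) fails the environment for rule 1, so it stays [f].

[f]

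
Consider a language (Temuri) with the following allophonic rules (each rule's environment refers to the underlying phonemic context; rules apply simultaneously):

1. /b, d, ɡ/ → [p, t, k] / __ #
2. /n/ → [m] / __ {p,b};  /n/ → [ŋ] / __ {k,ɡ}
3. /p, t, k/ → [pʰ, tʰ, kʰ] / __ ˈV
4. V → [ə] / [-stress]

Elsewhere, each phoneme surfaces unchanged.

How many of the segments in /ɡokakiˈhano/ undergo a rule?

4

Segments that undergo a rule: /o/ → [ə] (rule 4); /a/ → [ə] (rule 4); /i/ → [ə] (rule 4); /o/ → [ə] (rule 4).
All other segments surface unchanged.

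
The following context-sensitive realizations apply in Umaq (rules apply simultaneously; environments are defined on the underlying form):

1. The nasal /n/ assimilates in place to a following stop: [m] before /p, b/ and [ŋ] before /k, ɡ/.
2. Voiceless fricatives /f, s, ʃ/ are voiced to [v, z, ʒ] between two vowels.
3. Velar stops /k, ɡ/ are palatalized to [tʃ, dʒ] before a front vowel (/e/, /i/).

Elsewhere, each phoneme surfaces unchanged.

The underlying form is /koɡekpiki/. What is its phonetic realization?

[kodʒekpitʃi]

/k/ (word-initial) fails the environment for rule 3, so it stays [k].
/o/ stays [o].
Rule 3 applies to /ɡ/ (between /o/ and /e/: before a front vowel) → [dʒ].
/e/ (between /ɡ/ and /k/) is unaffected → [e].
/k/ — between /e/ and /p/; rule 3 does not apply here → [k].
/p/ stays [p].
/i/ (between /p/ and /k/): no rule targets it → [i].
/k/ meets the environment for rule 3 (before a front vowel) → [tʃ].
/i/ stays [i].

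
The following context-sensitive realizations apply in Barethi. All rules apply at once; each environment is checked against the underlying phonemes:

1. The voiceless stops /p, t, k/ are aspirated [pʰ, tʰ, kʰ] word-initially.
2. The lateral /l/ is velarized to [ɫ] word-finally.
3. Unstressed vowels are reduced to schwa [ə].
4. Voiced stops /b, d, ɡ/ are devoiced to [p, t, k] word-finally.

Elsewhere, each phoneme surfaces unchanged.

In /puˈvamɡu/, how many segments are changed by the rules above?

Segments that undergo a rule: /p/ → [pʰ] (rule 1); /u/ → [ə] (rule 3); /u/ → [ə] (rule 3).
All other segments surface unchanged.

3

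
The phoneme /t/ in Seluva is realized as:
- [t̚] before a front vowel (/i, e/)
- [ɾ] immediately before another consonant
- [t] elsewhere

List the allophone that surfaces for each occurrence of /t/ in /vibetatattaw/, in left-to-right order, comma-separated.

Occurrence 1 (position 5): no conditioning environment matches → elsewhere allophone [t].
Occurrence 2 (position 7): no conditioning environment matches → elsewhere allophone [t].
Occurrence 3 (position 9): immediately before another consonant → [ɾ].
Occurrence 4 (position 10): no conditioning environment matches → elsewhere allophone [t].

[t], [t], [ɾ], [t]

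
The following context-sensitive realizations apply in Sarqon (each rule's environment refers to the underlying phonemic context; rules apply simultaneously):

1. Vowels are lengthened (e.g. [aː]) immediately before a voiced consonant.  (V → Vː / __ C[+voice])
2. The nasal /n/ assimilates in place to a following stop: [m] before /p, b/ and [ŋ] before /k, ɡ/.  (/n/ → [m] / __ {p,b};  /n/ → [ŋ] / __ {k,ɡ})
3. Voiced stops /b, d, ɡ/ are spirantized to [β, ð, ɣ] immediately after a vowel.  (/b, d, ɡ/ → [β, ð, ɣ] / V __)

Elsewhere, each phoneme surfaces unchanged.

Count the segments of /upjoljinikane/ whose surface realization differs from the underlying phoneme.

3

Segments that undergo a rule: /o/ → [oː] (rule 1); /i/ → [iː] (rule 1); /a/ → [aː] (rule 1).
All other segments surface unchanged.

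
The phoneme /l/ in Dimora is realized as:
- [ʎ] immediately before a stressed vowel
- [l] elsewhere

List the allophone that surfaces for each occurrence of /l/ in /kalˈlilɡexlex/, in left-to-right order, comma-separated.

Occurrence 1 (position 3): no conditioning environment matches → elsewhere allophone [l].
Occurrence 2 (position 4): immediately before a stressed vowel → [ʎ].
Occurrence 3 (position 6): no conditioning environment matches → elsewhere allophone [l].
Occurrence 4 (position 10): no conditioning environment matches → elsewhere allophone [l].

[l], [ʎ], [l], [l]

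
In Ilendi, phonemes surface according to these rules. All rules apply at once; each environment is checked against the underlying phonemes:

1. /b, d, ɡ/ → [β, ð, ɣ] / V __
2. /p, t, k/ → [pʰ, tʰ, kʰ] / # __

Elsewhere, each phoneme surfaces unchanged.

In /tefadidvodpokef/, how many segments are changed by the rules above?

4

Segments that undergo a rule: /t/ → [tʰ] (rule 2); /d/ → [ð] (rule 1); /d/ → [ð] (rule 1); /d/ → [ð] (rule 1).
All other segments surface unchanged.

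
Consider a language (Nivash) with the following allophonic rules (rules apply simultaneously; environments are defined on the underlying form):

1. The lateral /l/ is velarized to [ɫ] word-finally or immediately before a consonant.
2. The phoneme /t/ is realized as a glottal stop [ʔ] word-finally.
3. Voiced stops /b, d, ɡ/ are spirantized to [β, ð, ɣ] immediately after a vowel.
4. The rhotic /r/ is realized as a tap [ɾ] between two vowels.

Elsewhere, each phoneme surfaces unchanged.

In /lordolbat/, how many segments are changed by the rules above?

Segments that undergo a rule: /l/ → [ɫ] (rule 1); /t/ → [ʔ] (rule 2).
All other segments surface unchanged.

2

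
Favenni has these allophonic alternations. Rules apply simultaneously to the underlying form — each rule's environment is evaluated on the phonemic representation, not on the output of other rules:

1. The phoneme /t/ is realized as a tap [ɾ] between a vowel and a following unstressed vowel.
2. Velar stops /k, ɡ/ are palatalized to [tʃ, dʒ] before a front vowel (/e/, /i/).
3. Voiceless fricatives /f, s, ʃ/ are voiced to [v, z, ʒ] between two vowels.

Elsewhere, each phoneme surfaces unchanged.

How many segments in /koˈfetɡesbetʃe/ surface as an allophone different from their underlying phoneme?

2

Segments that undergo a rule: /f/ → [v] (rule 3); /ɡ/ → [dʒ] (rule 2).
All other segments surface unchanged.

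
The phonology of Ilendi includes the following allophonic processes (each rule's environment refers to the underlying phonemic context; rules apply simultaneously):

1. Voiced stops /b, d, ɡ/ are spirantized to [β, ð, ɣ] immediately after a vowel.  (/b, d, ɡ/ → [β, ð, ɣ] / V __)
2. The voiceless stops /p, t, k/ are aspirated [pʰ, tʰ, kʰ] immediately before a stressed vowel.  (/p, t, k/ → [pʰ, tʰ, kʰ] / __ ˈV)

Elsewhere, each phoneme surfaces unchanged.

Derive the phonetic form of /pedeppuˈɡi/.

/p/ (word-initial) is in the target of rule 2 but the environment (immediately before a stressed vowel) is not met → [p].
/e/ — not in any rule's target class → [e].
/d/ (between /e/ and /e/) occurs immediately after a vowel → [ð] by rule 1.
/e/ stays [e].
/p/ (between /e/ and /p/): rule 2 targets it, but not immediately before a stressed vowel → unchanged [p].
/p/ (between /p/ and /u/): rule 2 targets it, but not immediately before a stressed vowel → unchanged [p].
/u/ stays [u].
/ɡ/ (between /u/ and /i/): immediately after a vowel, so rule 1 applies → [ɣ].
/i/ (word-final): no rule targets it → [i].

[peðeppuˈɣi]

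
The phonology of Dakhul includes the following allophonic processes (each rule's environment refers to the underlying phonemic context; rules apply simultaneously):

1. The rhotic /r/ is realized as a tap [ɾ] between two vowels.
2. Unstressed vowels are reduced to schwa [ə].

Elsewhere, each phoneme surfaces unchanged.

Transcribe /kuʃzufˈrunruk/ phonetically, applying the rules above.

/k/ (word-initial): no rule targets it → [k].
/u/ — between /k/ and /ʃ/, in an unstressed syllable — surfaces as [ə] (rule 2).
/ʃ/ (between /u/ and /z/): no rule targets it → [ʃ].
/z/ (between /ʃ/ and /u/) is unaffected → [z].
/u/ (between /z/ and /f/) occurs in an unstressed syllable → [ə] by rule 2.
/f/ (between /u/ and /r/) is unaffected → [f].
/r/ (between /f/ and /u/) fails the environment for rule 1, so it stays [r].
/u/ (between /r/ and /n/) fails the environment for rule 2, so it stays [u].
/n/ — not in any rule's target class → [n].
/r/ (between /n/ and /u/) fails the environment for rule 1, so it stays [r].
/u/ — between /r/ and /k/, in an unstressed syllable — surfaces as [ə] (rule 2).
/k/ — not in any rule's target class → [k].

[kəʃzəfˈrunrək]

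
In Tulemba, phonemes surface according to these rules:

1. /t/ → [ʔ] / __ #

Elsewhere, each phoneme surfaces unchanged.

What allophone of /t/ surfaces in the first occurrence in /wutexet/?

[t]

/t/ (between /u/ and /e/) is in the target of rule 1 but the environment (word-finally) is not met → [t].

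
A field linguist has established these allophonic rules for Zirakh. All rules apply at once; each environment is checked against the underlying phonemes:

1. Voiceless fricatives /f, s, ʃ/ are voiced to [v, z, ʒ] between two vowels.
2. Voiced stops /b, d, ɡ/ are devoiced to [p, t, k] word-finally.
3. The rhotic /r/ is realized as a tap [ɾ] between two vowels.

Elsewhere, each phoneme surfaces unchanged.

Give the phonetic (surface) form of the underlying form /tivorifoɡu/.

[tivoɾivoɡu]

/t/ — not in any rule's target class → [t].
/i/ — not in any rule's target class → [i].
/v/ stays [v].
/o/ — not in any rule's target class → [o].
/r/ — between /o/ and /i/, between two vowels — surfaces as [ɾ] (rule 3).
/i/ (between /r/ and /f/): no rule targets it → [i].
/f/ — between /i/ and /o/, between two vowels — surfaces as [v] (rule 1).
/o/ — not in any rule's target class → [o].
/ɡ/ (between /o/ and /u/) is in the target of rule 2 but the environment (word-finally) is not met → [ɡ].
/u/ — not in any rule's target class → [u].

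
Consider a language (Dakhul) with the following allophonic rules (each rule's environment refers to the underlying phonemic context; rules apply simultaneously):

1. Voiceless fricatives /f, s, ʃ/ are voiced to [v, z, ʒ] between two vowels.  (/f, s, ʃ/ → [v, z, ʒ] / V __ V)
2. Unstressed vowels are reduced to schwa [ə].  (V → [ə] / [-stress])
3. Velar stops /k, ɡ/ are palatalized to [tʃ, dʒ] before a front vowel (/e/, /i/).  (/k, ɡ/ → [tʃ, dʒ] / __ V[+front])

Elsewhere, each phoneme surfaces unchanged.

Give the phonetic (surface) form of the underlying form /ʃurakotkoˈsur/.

[ʃərəkətkəˈzur]

/ʃ/ (word-initial) fails the environment for rule 1, so it stays [ʃ].
/u/ — between /ʃ/ and /r/, in an unstressed syllable — surfaces as [ə] (rule 2).
Rule 2 applies to /a/ (between /r/ and /k/: in an unstressed syllable) → [ə].
/k/ — between /a/ and /o/; rule 3 does not apply here → [k].
Rule 2 applies to /o/ (between /k/ and /t/: in an unstressed syllable) → [ə].
/k/ (between /t/ and /o/) is in the target of rule 3 but the environment (before a front vowel) is not met → [k].
Rule 2 applies to /o/ (between /k/ and /s/: in an unstressed syllable) → [ə].
/s/ (between /o/ and /u/): between two vowels, so rule 1 applies → [z].
/u/ — between /s/ and /r/; rule 2 does not apply here → [u].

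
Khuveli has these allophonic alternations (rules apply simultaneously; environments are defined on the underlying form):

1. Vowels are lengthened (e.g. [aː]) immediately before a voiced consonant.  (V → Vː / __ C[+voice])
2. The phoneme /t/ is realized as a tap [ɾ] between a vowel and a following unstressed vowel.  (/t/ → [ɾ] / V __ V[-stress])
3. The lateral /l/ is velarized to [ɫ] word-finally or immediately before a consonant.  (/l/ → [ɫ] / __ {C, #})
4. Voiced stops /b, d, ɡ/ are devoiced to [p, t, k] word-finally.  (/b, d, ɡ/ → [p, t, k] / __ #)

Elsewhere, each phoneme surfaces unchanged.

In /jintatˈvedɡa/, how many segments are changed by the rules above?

2

Segments that undergo a rule: /i/ → [iː] (rule 1); /e/ → [eː] (rule 1).
All other segments surface unchanged.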